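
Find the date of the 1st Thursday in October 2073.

The first Thursday of October 2073 is October 5.

2073-10-05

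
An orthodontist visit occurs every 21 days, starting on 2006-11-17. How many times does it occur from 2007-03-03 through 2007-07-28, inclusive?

Occurrences land 21·i days after 2006-11-17 for i = 0, 1, 2, …
2007-03-03 is 106 days after the start; 106 ÷ 21 = 5 remainder 1; since the remainder is 1, round up to i = 6. First occurrence in the window: #7 on 2007-03-23 (6×21 = 126 days in).
2007-07-28 is 253 days after the start; 253 ÷ 21 = 12 remainder 1. Last occurrence in the window: #13 on 2007-07-27.
Occurrences #7 through #13: 7 in total.

7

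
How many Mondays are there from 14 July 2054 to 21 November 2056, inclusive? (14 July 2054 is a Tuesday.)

14 July 2054 is a Tuesday; the first Monday on or after it is 20 July 2054 (6 days later).
From 20 July 2054 to 21 November 2056: 164 + 365 + 326 = 855 days (rest of 2054, 2055, to 21 November 2056 in 2056).
855 ÷ 7 = 122 full weeks with remainder 1, so 122 more Mondays after the first → 123.

123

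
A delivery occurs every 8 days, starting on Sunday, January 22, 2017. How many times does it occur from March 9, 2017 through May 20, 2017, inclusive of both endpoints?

Occurrences land 8·i days after January 22, 2017 for i = 0, 1, 2, …
March 9, 2017 is 46 days after the start; 46 ÷ 8 = 5 remainder 6; since the remainder is 6, round up to i = 6. First occurrence in the window: #7 on March 11, 2017 (6×8 = 48 days in).
May 20, 2017 is 118 days after the start; 118 ÷ 8 = 14 remainder 6. Last occurrence in the window: #15 on May 14, 2017.
Occurrences #7 through #15: 9 in total.

9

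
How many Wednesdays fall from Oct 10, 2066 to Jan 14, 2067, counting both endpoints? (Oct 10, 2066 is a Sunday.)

Oct 10, 2066 is a Sunday; the first Wednesday on or after it is Oct 13, 2066 (3 days later).
From Oct 13, 2066 to Jan 14, 2067: 18 + 30 + 31 + 14 = 93 days (rest of Oct, Nov, Dec, Jan).
93 ÷ 7 = 13 full weeks with remainder 2, so 13 more Wednesdays after the first → 14.

14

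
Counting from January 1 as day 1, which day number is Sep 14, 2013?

257

Days in months before Sep: 31 + 28 + 31 + 30 + 31 + 30 + 31 + 31 = 243.
Plus 14 days into Sep → day 257.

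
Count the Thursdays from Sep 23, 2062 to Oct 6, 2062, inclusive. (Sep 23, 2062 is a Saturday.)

2

Sep 23, 2062 is a Saturday; the first Thursday on or after it is Sep 28, 2062 (5 days later).
From Sep 28, 2062 to Oct 6, 2062: 2 + 6 = 8 days (rest of Sep, Oct).
8 ÷ 7 = 1 full weeks with remainder 1, so 1 more Thursdays after the first → 2.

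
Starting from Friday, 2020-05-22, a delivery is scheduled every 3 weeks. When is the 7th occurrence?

2020-09-25

The 7th occurrence is 6 intervals after the first: 6 × 21 = 126 days after 2020-05-22.
May has 31 days — 9 days to the end of May leaves 117.
June has 30 days (87 left).
July has 31 days (56 left).
August has 31 days (25 left).
25 days into September → 2020-09-25.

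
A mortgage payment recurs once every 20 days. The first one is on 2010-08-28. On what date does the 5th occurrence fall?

The 5th occurrence is 4 intervals after the first: 4 × 20 = 80 days after 2010-08-28.
August has 31 days — 3 days to the end of August leaves 77.
September has 30 days (47 left).
October has 31 days (16 left).
16 days into November → 2010-11-16.

2010-11-16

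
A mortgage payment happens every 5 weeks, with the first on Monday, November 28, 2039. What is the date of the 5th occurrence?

The 5th occurrence is 4 intervals after the first: 4 × 35 = 140 days after November 28, 2039.
November has 30 days — 2 days to the end of November leaves 138.
December has 31 days (107 left).
January has 31 days (76 left).
February has 29 days (47 left).
March has 31 days (16 left).
16 days into April → April 16, 2040.

April 16, 2040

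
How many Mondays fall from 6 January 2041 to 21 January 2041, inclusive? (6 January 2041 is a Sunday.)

3

6 January 2041 is a Sunday; the first Monday on or after it is 7 January 2041 (1 day later).
From 7 January 2041 to 21 January 2041 is 21 − 7 = 14 days.
14 ÷ 7 = 2 full weeks with remainder 0, so 2 more Mondays after the first → 3.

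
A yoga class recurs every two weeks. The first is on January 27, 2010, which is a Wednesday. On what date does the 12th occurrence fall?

The 12th occurrence is 11 intervals after the first: 11 × 14 = 154 days after January 27, 2010.
January has 31 days — 4 days to the end of January leaves 150.
February has 28 days (122 left).
March has 31 days (91 left).
April has 30 days (61 left).
May has 31 days (30 left).
30 days into June → June 30, 2010.

June 30, 2010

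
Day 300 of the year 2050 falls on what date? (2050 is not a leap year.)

2050-10-27

January has 31 days (300 − 31 = 269 remain).
February has 28 days (269 − 28 = 241 remain).
March has 31 days (241 − 31 = 210 remain).
April has 30 days (210 − 30 = 180 remain).
May has 31 days (180 − 31 = 149 remain).
June has 30 days (149 − 30 = 119 remain).
July has 31 days (119 − 31 = 88 remain).
August has 31 days (88 − 31 = 57 remain).
September has 30 days (57 − 30 = 27 remain).
27 into October → October 27.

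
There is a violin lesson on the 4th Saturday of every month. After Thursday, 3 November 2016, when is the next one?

November 2016 starts on a Tuesday; its first Saturday is the 5th, so the 4th Saturday is the 26th — 26 November 2016.
26 November 2016 is after 3 November 2016, so that is the next one.

26 November 2016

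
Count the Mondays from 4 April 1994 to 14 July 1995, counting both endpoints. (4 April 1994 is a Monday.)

67

4 April 1994 is a Monday; the first Monday on or after it is 4 April 1994.
From 4 April 1994 to 14 July 1995: 271 + 195 = 466 days (rest of 1994, to 14 July 1995 in 1995).
466 ÷ 7 = 66 full weeks with remainder 4, so 66 more Mondays after the first → 67.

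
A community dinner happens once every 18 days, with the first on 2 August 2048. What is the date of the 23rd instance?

The 23rd occurrence is 22 intervals after the first: 22 × 18 = 396 days after 2 August 2048.
August has 31 days — 29 days to the end of August leaves 367.
September has 30 days (337 left).
October has 31 days (306 left).
November has 30 days (276 left).
December has 31 days (245 left).
January has 31 days (214 left).
February has 28 days (186 left).
March has 31 days (155 left).
April has 30 days (125 left).
May has 31 days (94 left).
June has 30 days (64 left).
July has 31 days (33 left).
August has 31 days (2 left).
2 days into September → 2 September 2049.

2 September 2049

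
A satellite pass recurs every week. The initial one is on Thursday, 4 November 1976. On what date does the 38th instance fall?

21 July 1977

The 38th occurrence is 37 intervals after the first: 37 × 7 = 259 days after 4 November 1976.
November has 30 days — 26 days to the end of November leaves 233.
December has 31 days (202 left).
January has 31 days (171 left).
February has 28 days (143 left).
March has 31 days (112 left).
April has 30 days (82 left).
May has 31 days (51 left).
June has 30 days (21 left).
21 days into July → 21 July 1977.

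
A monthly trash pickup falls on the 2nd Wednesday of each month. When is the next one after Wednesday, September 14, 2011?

September 2011 starts on a Thursday; its first Wednesday is the 7th, so the 2nd Wednesday is the 14th — September 14, 2011.
That is not after September 14, 2011, so look at October 2011.
October 2011 starts on a Saturday; its first Wednesday is the 5th, so the 2nd Wednesday is the 12th — October 12, 2011.

October 12, 2011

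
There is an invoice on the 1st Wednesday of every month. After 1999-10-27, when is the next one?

1999-11-03

October 1999 starts on a Friday, so its 1st Wednesday is 1999-10-06 (5 days in).
That is not after 1999-10-27, so look at November 1999.
November 1999 starts on a Monday, so its 1st Wednesday is 1999-11-03 (2 days in).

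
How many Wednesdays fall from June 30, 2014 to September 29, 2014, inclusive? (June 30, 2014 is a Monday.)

13

June 30, 2014 is a Monday; the first Wednesday on or after it is July 2, 2014 (2 days later).
From July 2, 2014 to September 29, 2014: 29 + 31 + 29 = 89 days (rest of July, August, September).
89 ÷ 7 = 12 full weeks with remainder 5, so 12 more Wednesdays after the first → 13.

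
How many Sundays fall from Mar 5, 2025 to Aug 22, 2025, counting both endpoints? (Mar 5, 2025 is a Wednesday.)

24

Mar 5, 2025 is a Wednesday; the first Sunday on or after it is Mar 9, 2025 (4 days later).
From Mar 9, 2025 to Aug 22, 2025: 22 + 30 + 31 + 30 + 31 + 22 = 166 days (rest of Mar, Apr, May, Jun, Jul, Aug).
166 ÷ 7 = 23 full weeks with remainder 5, so 23 more Sundays after the first → 24.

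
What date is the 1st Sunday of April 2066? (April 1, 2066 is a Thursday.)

April 4, 2066

April 2066 begins on a Thursday, so the first Sunday is April 4 (3 days later).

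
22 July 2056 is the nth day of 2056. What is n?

204

Days in months before July: 31 + 29 + 31 + 30 + 31 + 30 = 182.
Plus 22 days into July → day 204.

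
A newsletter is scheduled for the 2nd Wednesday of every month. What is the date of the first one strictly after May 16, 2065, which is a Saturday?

May 2065 starts on a Friday; its first Wednesday is the 6th, so the 2nd Wednesday is the 13th — May 13, 2065.
That is not after May 16, 2065, so look at Jun 2065.
Jun 2065 starts on a Monday; its first Wednesday is the 3rd, so the 2nd Wednesday is the 10th — Jun 10, 2065.

Jun 10, 2065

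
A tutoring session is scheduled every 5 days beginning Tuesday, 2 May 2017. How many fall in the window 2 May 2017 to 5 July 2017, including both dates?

Occurrences land 5·i days after 2 May 2017 for i = 0, 1, 2, …
The window opens on the start date, so the first occurrence inside is #1 on 2 May 2017.
5 July 2017 is 64 days after the start; 64 ÷ 5 = 12 remainder 4. Last occurrence in the window: #13 on 1 July 2017.
Occurrences #1 through #13: 13 in total.

13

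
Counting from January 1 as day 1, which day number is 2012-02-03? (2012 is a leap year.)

Days in months before February: 31 = 31.
Plus 3 days into February → day 34.

34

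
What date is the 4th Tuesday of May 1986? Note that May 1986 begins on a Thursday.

May 1986 begins on a Thursday, so the first Tuesday is May 6 (5 days later).
The 4th Tuesday is 3 weeks later: 6 + 21 = 27.

May 27, 1986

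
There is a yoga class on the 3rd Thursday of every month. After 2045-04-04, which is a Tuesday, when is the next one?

April 2045 starts on a Saturday; its first Thursday is the 6th, so the 3rd Thursday is the 20th — 2045-04-20.
2045-04-20 is after 2045-04-04, so that is the next one.

2045-04-20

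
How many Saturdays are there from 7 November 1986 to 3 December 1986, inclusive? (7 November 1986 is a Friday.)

4

7 November 1986 is a Friday; the first Saturday on or after it is 8 November 1986 (1 day later).
From 8 November 1986 to 3 December 1986: 22 + 3 = 25 days (rest of November, December).
25 ÷ 7 = 3 full weeks with remainder 4, so 3 more Saturdays after the first → 4.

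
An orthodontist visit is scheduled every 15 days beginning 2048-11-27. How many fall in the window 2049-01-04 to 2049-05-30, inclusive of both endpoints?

10

Occurrences land 15·i days after 2048-11-27 for i = 0, 1, 2, …
2049-01-04 is 38 days after the start; 38 ÷ 15 = 2 remainder 8; since the remainder is 8, round up to i = 3. First occurrence in the window: #4 on 2049-01-11 (3×15 = 45 days in).
2049-05-30 is 184 days after the start; 184 ÷ 15 = 12 remainder 4. Last occurrence in the window: #13 on 2049-05-26.
Occurrences #4 through #13: 10 in total.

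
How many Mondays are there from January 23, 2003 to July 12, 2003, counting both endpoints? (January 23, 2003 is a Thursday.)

January 23, 2003 is a Thursday; the first Monday on or after it is January 27, 2003 (4 days later).
From January 27, 2003 to July 12, 2003: 4 + 28 + 31 + 30 + 31 + 30 + 12 = 166 days (rest of January, February, March, April, May, June, July).
166 ÷ 7 = 23 full weeks with remainder 5, so 23 more Mondays after the first → 24.

24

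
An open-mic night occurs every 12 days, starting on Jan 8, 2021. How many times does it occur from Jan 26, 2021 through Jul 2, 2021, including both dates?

13

Occurrences land 12·i days after Jan 8, 2021 for i = 0, 1, 2, …
Jan 26, 2021 is 18 days after the start; 18 ÷ 12 = 1 remainder 6; since the remainder is 6, round up to i = 2. First occurrence in the window: #3 on Feb 1, 2021 (2×12 = 24 days in).
Jul 2, 2021 is 175 days after the start; 175 ÷ 12 = 14 remainder 7. Last occurrence in the window: #15 on Jun 25, 2021.
Occurrences #3 through #15: 13 in total.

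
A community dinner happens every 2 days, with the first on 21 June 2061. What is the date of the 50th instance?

The 50th occurrence is 49 intervals after the first: 49 × 2 = 98 days after 21 June 2061.
June has 30 days — 9 days to the end of June leaves 89.
July has 31 days (58 left).
August has 31 days (27 left).
27 days into September → 27 September 2061.

27 September 2061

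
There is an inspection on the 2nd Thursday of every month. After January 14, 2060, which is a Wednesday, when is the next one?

January 2060 starts on a Thursday; its first Thursday is the 1st, so the 2nd Thursday is the 8th — January 8, 2060.
That is not after January 14, 2060, so look at February 2060.
February 2060 starts on a Sunday; its first Thursday is the 5th, so the 2nd Thursday is the 12th — February 12, 2060.

February 12, 2060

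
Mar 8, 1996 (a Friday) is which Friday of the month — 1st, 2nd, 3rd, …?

2nd

Day 8 falls in week ⌈8/7⌉ of the month.
Days 1–7 hold the 1st Friday, 8–14 the 2nd, 15–21 the 3rd, 22–28 the 4th, 29–31 the 5th.
8 is in the range for the 2nd.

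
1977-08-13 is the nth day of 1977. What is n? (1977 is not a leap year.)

225

Days in months before August: 31 + 28 + 31 + 30 + 31 + 30 + 31 = 212.
Plus 13 days into August → day 225.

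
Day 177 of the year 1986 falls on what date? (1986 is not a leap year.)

Jan has 31 days (177 − 31 = 146 remain).
Feb has 28 days (146 − 28 = 118 remain).
Mar has 31 days (118 − 31 = 87 remain).
Apr has 30 days (87 − 30 = 57 remain).
May has 31 days (57 − 31 = 26 remain).
26 into Jun → Jun 26.

Jun 26, 1986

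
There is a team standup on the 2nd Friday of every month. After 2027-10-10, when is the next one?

October 2027 starts on a Friday; its first Friday is the 1st, so the 2nd Friday is the 8th — 2027-10-08.
That is not after 2027-10-10, so look at November 2027.
November 2027 starts on a Monday; its first Friday is the 5th, so the 2nd Friday is the 12th — 2027-11-12.

2027-11-12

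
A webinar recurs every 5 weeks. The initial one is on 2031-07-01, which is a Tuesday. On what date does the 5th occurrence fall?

The 5th occurrence is 4 intervals after the first: 4 × 35 = 140 days after 2031-07-01.
July has 31 days — 30 days to the end of July leaves 110.
August has 31 days (79 left).
September has 30 days (49 left).
October has 31 days (18 left).
18 days into November → 2031-11-18.

2031-11-18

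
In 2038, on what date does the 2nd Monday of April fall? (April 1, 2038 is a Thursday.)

2038-04-12

April 2038 begins on a Thursday, so the first Monday is April 5 (4 days later).
The 2nd Monday is 1 weeks later: 5 + 7 = 12.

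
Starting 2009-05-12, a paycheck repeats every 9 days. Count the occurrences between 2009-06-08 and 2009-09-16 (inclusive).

Occurrences land 9·i days after 2009-05-12 for i = 0, 1, 2, …
2009-06-08 is 27 days after the start; 27 ÷ 9 = 3 remainder 0. First occurrence in the window: #4 on 2009-06-08 (3×9 = 27 days in).
2009-09-16 is 127 days after the start; 127 ÷ 9 = 14 remainder 1. Last occurrence in the window: #15 on 2009-09-15.
Occurrences #4 through #15: 12 in total.

12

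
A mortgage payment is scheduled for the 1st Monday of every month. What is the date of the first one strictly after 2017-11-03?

2017-11-06

November 2017 starts on a Wednesday, so its 1st Monday is 2017-11-06 (5 days in).
2017-11-06 is after 2017-11-03, so that is the next one.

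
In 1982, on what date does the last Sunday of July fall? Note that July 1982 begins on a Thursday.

July 1982 begins on a Thursday, so the first Sunday is July 4 (3 days later).
July 1982 has 31 days. Adding weeks: 4, 11, 18, 25 — the last one ≤ 31 is the 25th.

July 25, 1982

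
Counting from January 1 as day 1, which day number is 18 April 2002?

108

Days in months before April: 31 + 28 + 31 = 90.
Plus 18 days into April → day 108.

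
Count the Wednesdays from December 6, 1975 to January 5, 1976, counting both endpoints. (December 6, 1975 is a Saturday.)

4

December 6, 1975 is a Saturday; the first Wednesday on or after it is December 10, 1975 (4 days later).
From December 10, 1975 to January 5, 1976: 21 + 5 = 26 days (rest of December, January).
26 ÷ 7 = 3 full weeks with remainder 5, so 3 more Wednesdays after the first → 4.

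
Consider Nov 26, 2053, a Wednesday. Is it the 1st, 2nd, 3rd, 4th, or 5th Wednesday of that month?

Day 26 falls in week ⌈26/7⌉ of the month.
Days 1–7 hold the 1st Wednesday, 8–14 the 2nd, 15–21 the 3rd, 22–28 the 4th, 29–31 the 5th.
26 is in the range for the 4th.

4th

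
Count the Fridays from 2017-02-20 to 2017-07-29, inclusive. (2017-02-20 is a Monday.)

23

2017-02-20 is a Monday; the first Friday on or after it is 2017-02-24 (4 days later).
From 2017-02-24 to 2017-07-29: 4 + 31 + 30 + 31 + 30 + 29 = 155 days (rest of February, March, April, May, June, July).
155 ÷ 7 = 22 full weeks with remainder 1, so 22 more Fridays after the first → 23.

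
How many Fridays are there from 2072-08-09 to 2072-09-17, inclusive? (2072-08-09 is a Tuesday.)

6

2072-08-09 is a Tuesday; the first Friday on or after it is 2072-08-12 (3 days later).
From 2072-08-12 to 2072-09-17: 19 + 17 = 36 days (rest of August, September).
36 ÷ 7 = 5 full weeks with remainder 1, so 5 more Fridays after the first → 6.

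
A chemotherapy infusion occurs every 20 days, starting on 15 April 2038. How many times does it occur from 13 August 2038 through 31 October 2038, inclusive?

4

Occurrences land 20·i days after 15 April 2038 for i = 0, 1, 2, …
13 August 2038 is 120 days after the start; 120 ÷ 20 = 6 remainder 0. First occurrence in the window: #7 on 13 August 2038 (6×20 = 120 days in).
31 October 2038 is 199 days after the start; 199 ÷ 20 = 9 remainder 19. Last occurrence in the window: #10 on 12 October 2038.
Occurrences #7 through #10: 4 in total.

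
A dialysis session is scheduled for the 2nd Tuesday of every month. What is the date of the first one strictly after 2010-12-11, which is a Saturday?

2010-12-14

December 2010 starts on a Wednesday; its first Tuesday is the 7th, so the 2nd Tuesday is the 14th — 2010-12-14.
2010-12-14 is after 2010-12-11, so that is the next one.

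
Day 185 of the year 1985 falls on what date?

January has 31 days (185 − 31 = 154 remain).
February has 28 days (154 − 28 = 126 remain).
March has 31 days (126 − 31 = 95 remain).
April has 30 days (95 − 30 = 65 remain).
May has 31 days (65 − 31 = 34 remain).
June has 30 days (34 − 30 = 4 remain).
4 into July → July 4.

4 July 1985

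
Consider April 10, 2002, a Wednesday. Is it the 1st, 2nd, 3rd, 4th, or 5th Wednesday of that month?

Day 10 falls in week ⌈10/7⌉ of the month.
Days 1–7 hold the 1st Wednesday, 8–14 the 2nd, 15–21 the 3rd, 22–28 the 4th, 29–31 the 5th.
10 is in the range for the 2nd.

2nd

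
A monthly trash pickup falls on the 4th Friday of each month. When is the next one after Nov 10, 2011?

Nov 25, 2011

Nov 2011 starts on a Tuesday; its first Friday is the 4th, so the 4th Friday is the 25th — Nov 25, 2011.
Nov 25, 2011 is after Nov 10, 2011, so that is the next one.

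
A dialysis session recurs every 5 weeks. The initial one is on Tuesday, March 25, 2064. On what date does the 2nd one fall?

The 2nd occurrence is 1 interval after the first: 1 × 35 = 35 days after March 25, 2064.
March has 31 days — 6 days to the end of March leaves 29.
29 days into April → April 29, 2064.

April 29, 2064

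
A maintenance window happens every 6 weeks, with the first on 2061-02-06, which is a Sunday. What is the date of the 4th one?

2061-06-12

The 4th occurrence is 3 intervals after the first: 3 × 42 = 126 days after 2061-02-06.
February has 28 days — 22 days to the end of February leaves 104.
March has 31 days (73 left).
April has 30 days (43 left).
May has 31 days (12 left).
12 days into June → 2061-06-12.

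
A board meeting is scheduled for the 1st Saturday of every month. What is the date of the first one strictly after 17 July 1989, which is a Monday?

July 1989 starts on a Saturday, so its 1st Saturday is 1 July 1989.
That is not after 17 July 1989, so look at August 1989.
August 1989 starts on a Tuesday, so its 1st Saturday is 5 August 1989 (4 days in).

5 August 1989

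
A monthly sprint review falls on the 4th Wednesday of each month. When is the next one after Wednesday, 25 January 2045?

22 February 2045

January 2045 starts on a Sunday; its first Wednesday is the 4th, so the 4th Wednesday is the 25th — 25 January 2045.
That is not after 25 January 2045, so look at February 2045.
February 2045 starts on a Wednesday; its first Wednesday is the 1st, so the 4th Wednesday is the 22nd — 22 February 2045.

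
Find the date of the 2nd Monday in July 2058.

The first Monday of July 2058 is July 1.
The 2nd Monday is 1 weeks later: 1 + 7 = 8.

July 8, 2058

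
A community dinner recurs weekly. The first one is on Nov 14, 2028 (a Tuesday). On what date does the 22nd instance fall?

Apr 10, 2029

The 22nd occurrence is 21 intervals after the first: 21 × 7 = 147 days after Nov 14, 2028.
Nov has 30 days — 16 days to the end of Nov leaves 131.
Dec has 31 days (100 left).
Jan has 31 days (69 left).
Feb has 28 days (41 left).
Mar has 31 days (10 left).
10 days into Apr → Apr 10, 2029.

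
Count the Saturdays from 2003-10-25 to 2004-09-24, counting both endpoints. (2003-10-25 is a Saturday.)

2003-10-25 is a Saturday; the first Saturday on or after it is 2003-10-25.
From 2003-10-25 to 2004-09-24: 67 + 268 = 335 days (rest of 2003, to 2004-09-24 in 2004).
335 ÷ 7 = 47 full weeks with remainder 6, so 47 more Saturdays after the first → 48.

48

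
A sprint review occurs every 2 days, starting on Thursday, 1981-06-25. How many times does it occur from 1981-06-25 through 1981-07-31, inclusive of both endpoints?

19

Occurrences land 2·i days after 1981-06-25 for i = 0, 1, 2, …
The window opens on the start date, so the first occurrence inside is #1 on 1981-06-25.
1981-07-31 is 36 days after the start; 36 ÷ 2 = 18 remainder 0. Last occurrence in the window: #19 on 1981-07-31.
Occurrences #1 through #19: 19 in total.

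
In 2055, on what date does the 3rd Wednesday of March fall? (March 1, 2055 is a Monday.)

March 2055 begins on a Monday, so the first Wednesday is March 3 (2 days later).
The 3rd Wednesday is 2 weeks later: 3 + 14 = 17.

17 March 2055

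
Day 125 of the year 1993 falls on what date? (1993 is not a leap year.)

Jan has 31 days (125 − 31 = 94 remain).
Feb has 28 days (94 − 28 = 66 remain).
Mar has 31 days (66 − 31 = 35 remain).
Apr has 30 days (35 − 30 = 5 remain).
5 into May → May 5.

May 5, 1993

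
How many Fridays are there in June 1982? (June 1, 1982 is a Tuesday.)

4

June 1, 1982 is a Tuesday; the first Friday on or after it is June 4, 1982 (3 days later).
From June 4, 1982 to June 30, 1982 is 30 − 4 = 26 days.
26 ÷ 7 = 3 full weeks with remainder 5, so 3 more Fridays after the first → 4.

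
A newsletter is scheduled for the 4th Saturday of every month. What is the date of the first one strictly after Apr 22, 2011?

Apr 2011 starts on a Friday; its first Saturday is the 2nd, so the 4th Saturday is the 23rd — Apr 23, 2011.
Apr 23, 2011 is after Apr 22, 2011, so that is the next one.

Apr 23, 2011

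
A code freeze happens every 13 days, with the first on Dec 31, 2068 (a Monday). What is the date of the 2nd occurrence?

Jan 13, 2069

The 2nd occurrence is 1 interval after the first: 1 × 13 = 13 days after Dec 31, 2068.
Dec has 31 days — 0 days to the end of Dec leaves 13.
13 days into Jan → Jan 13, 2069.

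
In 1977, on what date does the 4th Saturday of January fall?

The first Saturday of January 1977 is January 1.
The 4th Saturday is 3 weeks later: 1 + 21 = 22.

22 January 1977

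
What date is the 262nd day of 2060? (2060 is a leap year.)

January has 31 days (262 − 31 = 231 remain).
February has 29 days (231 − 29 = 202 remain).
March has 31 days (202 − 31 = 171 remain).
April has 30 days (171 − 30 = 141 remain).
May has 31 days (141 − 31 = 110 remain).
June has 30 days (110 − 30 = 80 remain).
July has 31 days (80 − 31 = 49 remain).
August has 31 days (49 − 31 = 18 remain).
18 into September → September 18.

September 18, 2060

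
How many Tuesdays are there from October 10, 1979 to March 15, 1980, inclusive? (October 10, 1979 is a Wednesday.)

October 10, 1979 is a Wednesday; the first Tuesday on or after it is October 16, 1979 (6 days later).
From October 16, 1979 to March 15, 1980: 15 + 30 + 31 + 31 + 29 + 15 = 151 days (rest of October, November, December, January, February, March).
151 ÷ 7 = 21 full weeks with remainder 4, so 21 more Tuesdays after the first → 22.

22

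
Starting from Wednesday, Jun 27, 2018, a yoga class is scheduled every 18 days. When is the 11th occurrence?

Dec 24, 2018

The 11th occurrence is 10 intervals after the first: 10 × 18 = 180 days after Jun 27, 2018.
Jun has 30 days — 3 days to the end of Jun leaves 177.
Jul has 31 days (146 left).
Aug has 31 days (115 left).
Sep has 30 days (85 left).
Oct has 31 days (54 left).
Nov has 30 days (24 left).
24 days into Dec → Dec 24, 2018.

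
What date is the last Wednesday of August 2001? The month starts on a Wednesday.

August 29, 2001

August 2001 begins on a Wednesday, so the first Wednesday is August 1.
August 2001 has 31 days. Adding weeks: 1, 8, 15, 22, 29 — the last one ≤ 31 is the 29th.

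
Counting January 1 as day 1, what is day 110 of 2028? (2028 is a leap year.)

Jan has 31 days (110 − 31 = 79 remain).
Feb has 29 days (79 − 29 = 50 remain).
Mar has 31 days (50 − 31 = 19 remain).
19 into Apr → Apr 19.

Apr 19, 2028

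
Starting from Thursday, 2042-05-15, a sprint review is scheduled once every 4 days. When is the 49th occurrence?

The 49th occurrence is 48 intervals after the first: 48 × 4 = 192 days after 2042-05-15.
May has 31 days — 16 days to the end of May leaves 176.
June has 30 days (146 left).
July has 31 days (115 left).
August has 31 days (84 left).
September has 30 days (54 left).
October has 31 days (23 left).
23 days into November → 2042-11-23.

2042-11-23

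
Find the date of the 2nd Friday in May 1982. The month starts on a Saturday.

May 14, 1982

May 1982 begins on a Saturday, so the first Friday is May 7 (6 days later).
The 2nd Friday is 1 weeks later: 7 + 7 = 14.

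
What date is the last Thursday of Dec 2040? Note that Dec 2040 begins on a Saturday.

Dec 27, 2040

Dec 2040 begins on a Saturday, so the first Thursday is Dec 6 (5 days later).
Dec 2040 has 31 days. Adding weeks: 6, 13, 20, 27 — the last one ≤ 31 is the 27th.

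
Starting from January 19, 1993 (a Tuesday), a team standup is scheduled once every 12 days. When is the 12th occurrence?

The 12th occurrence is 11 intervals after the first: 11 × 12 = 132 days after January 19, 1993.
January has 31 days — 12 days to the end of January leaves 120.
February has 28 days (92 left).
March has 31 days (61 left).
April has 30 days (31 left).
31 days into May → May 31, 1993.

May 31, 1993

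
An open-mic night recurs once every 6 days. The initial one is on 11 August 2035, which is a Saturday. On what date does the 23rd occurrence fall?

21 December 2035

The 23rd occurrence is 22 intervals after the first: 22 × 6 = 132 days after 11 August 2035.
August has 31 days — 20 days to the end of August leaves 112.
September has 30 days (82 left).
October has 31 days (51 left).
November has 30 days (21 left).
21 days into December → 21 December 2035.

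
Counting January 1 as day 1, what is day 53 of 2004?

January has 31 days (53 − 31 = 22 remain).
22 into February → February 22.

February 22, 2004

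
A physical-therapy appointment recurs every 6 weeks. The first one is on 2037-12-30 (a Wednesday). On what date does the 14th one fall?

The 14th occurrence is 13 intervals after the first: 13 × 42 = 546 days after 2037-12-30.
December has 31 days — 1 day to the end of December leaves 545.
2038 has 365 days (180 left).
January has 31 days (149 left).
February has 28 days (121 left).
March has 31 days (90 left).
April has 30 days (60 left).
May has 31 days (29 left).
29 days into June → 2039-06-29.

2039-06-29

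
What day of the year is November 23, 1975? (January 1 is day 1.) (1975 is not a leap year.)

327

Days in months before November: 31 + 28 + 31 + 30 + 31 + 30 + 31 + 31 + 30 + 31 = 304.
Plus 23 days into November → day 327.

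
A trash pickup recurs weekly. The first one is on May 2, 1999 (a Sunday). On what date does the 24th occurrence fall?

The 24th occurrence is 23 intervals after the first: 23 × 7 = 161 days after May 2, 1999.
May has 31 days — 29 days to the end of May leaves 132.
Jun has 30 days (102 left).
Jul has 31 days (71 left).
Aug has 31 days (40 left).
Sep has 30 days (10 left).
10 days into Oct → Oct 10, 1999.

Oct 10, 1999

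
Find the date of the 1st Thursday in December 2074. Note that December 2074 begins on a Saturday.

December 2074 begins on a Saturday, so the first Thursday is December 6 (5 days later).

6 December 2074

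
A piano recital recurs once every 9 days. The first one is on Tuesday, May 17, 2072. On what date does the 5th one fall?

The 5th occurrence is 4 intervals after the first: 4 × 9 = 36 days after May 17, 2072.
May has 31 days — 14 days to the end of May leaves 22.
22 days into June → June 22, 2072.

June 22, 2072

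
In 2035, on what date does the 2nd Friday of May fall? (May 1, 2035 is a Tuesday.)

May 2035 begins on a Tuesday, so the first Friday is May 4 (3 days later).
The 2nd Friday is 1 weeks later: 4 + 7 = 11.

2035-05-11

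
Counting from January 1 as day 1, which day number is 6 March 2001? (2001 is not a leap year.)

65

Days in months before March: 31 + 28 = 59.
Plus 6 days into March → day 65.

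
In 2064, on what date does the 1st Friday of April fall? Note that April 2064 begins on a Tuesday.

April 2064 begins on a Tuesday, so the first Friday is April 4 (3 days later).

2064-04-04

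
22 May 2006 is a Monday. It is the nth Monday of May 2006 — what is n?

Day 22 falls in week ⌈22/7⌉ of the month.
Days 1–7 hold the 1st Monday, 8–14 the 2nd, 15–21 the 3rd, 22–28 the 4th, 29–31 the 5th.
22 is in the range for the 4th.

4th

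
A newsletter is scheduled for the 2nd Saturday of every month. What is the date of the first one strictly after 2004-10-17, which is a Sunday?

2004-11-13

October 2004 starts on a Friday; its first Saturday is the 2nd, so the 2nd Saturday is the 9th — 2004-10-09.
That is not after 2004-10-17, so look at November 2004.
November 2004 starts on a Monday; its first Saturday is the 6th, so the 2nd Saturday is the 13th — 2004-11-13.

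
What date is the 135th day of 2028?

2028-05-14

January has 31 days (135 − 31 = 104 remain).
February has 29 days (104 − 29 = 75 remain).
March has 31 days (75 − 31 = 44 remain).
April has 30 days (44 − 30 = 14 remain).
14 into May → May 14.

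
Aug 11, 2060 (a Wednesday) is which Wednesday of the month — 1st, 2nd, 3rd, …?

2nd

Day 11 falls in week ⌈11/7⌉ of the month.
Days 1–7 hold the 1st Wednesday, 8–14 the 2nd, 15–21 the 3rd, 22–28 the 4th, 29–31 the 5th.
11 is in the range for the 2nd.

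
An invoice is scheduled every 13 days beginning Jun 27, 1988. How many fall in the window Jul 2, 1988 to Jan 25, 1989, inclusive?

16

Occurrences land 13·i days after Jun 27, 1988 for i = 0, 1, 2, …
Jul 2, 1988 is 5 days after the start; 5 ÷ 13 = 0 remainder 5; since the remainder is 5, round up to i = 1. First occurrence in the window: #2 on Jul 10, 1988 (1×13 = 13 days in).
Jan 25, 1989 is 212 days after the start; 212 ÷ 13 = 16 remainder 4. Last occurrence in the window: #17 on Jan 21, 1989.
Occurrences #2 through #17: 16 in total.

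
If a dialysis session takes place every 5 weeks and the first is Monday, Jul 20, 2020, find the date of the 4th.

Nov 2, 2020

The 4th occurrence is 3 intervals after the first: 3 × 35 = 105 days after Jul 20, 2020.
Jul has 31 days — 11 days to the end of Jul leaves 94.
Aug has 31 days (63 left).
Sep has 30 days (33 left).
Oct has 31 days (2 left).
2 days into Nov → Nov 2, 2020.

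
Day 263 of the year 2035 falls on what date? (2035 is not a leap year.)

Jan has 31 days (263 − 31 = 232 remain).
Feb has 28 days (232 − 28 = 204 remain).
Mar has 31 days (204 − 31 = 173 remain).
Apr has 30 days (173 − 30 = 143 remain).
May has 31 days (143 − 31 = 112 remain).
Jun has 30 days (112 − 30 = 82 remain).
Jul has 31 days (82 − 31 = 51 remain).
Aug has 31 days (51 − 31 = 20 remain).
20 into Sep → Sep 20.

Sep 20, 2035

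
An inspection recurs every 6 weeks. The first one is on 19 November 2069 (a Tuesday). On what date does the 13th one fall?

7 April 2071

The 13th occurrence is 12 intervals after the first: 12 × 42 = 504 days after 19 November 2069.
November has 30 days — 11 days to the end of November leaves 493.
From end of November to end of 2069 is 31 days (462 left).
2070 has 365 days (97 left).
January has 31 days (66 left).
February has 28 days (38 left).
March has 31 days (7 left).
7 days into April → 7 April 2071.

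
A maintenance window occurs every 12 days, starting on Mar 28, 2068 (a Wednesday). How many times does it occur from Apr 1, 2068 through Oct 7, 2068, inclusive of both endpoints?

Occurrences land 12·i days after Mar 28, 2068 for i = 0, 1, 2, …
Apr 1, 2068 is 4 days after the start; 4 ÷ 12 = 0 remainder 4; since the remainder is 4, round up to i = 1. First occurrence in the window: #2 on Apr 9, 2068 (1×12 = 12 days in).
Oct 7, 2068 is 193 days after the start; 193 ÷ 12 = 16 remainder 1. Last occurrence in the window: #17 on Oct 6, 2068.
Occurrences #2 through #17: 16 in total.

16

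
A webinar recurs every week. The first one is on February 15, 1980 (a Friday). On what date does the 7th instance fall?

March 28, 1980

The 7th occurrence is 6 intervals after the first: 6 × 7 = 42 days after February 15, 1980.
February has 29 days — 14 days to the end of February leaves 28.
28 days into March → March 28, 1980.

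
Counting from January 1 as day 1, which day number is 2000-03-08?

68

Days in months before March: 31 + 29 = 60.
Plus 8 days into March → day 68.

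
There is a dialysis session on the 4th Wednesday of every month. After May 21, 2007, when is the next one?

May 23, 2007

May 2007 starts on a Tuesday; its first Wednesday is the 2nd, so the 4th Wednesday is the 23rd — May 23, 2007.
May 23, 2007 is after May 21, 2007, so that is the next one.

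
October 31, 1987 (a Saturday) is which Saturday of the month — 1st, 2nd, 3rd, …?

5th

Day 31 falls in week ⌈31/7⌉ of the month.
Days 1–7 hold the 1st Saturday, 8–14 the 2nd, 15–21 the 3rd, 22–28 the 4th, 29–31 the 5th.
31 is in the range for the 5th.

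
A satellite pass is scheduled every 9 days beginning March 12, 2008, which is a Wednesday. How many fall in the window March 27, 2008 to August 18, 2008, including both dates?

Occurrences land 9·i days after March 12, 2008 for i = 0, 1, 2, …
March 27, 2008 is 15 days after the start; 15 ÷ 9 = 1 remainder 6; since the remainder is 6, round up to i = 2. First occurrence in the window: #3 on March 30, 2008 (2×9 = 18 days in).
August 18, 2008 is 159 days after the start; 159 ÷ 9 = 17 remainder 6. Last occurrence in the window: #18 on August 12, 2008.
Occurrences #3 through #18: 16 in total.

16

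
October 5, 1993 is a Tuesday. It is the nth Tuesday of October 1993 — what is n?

Day 5 falls in week ⌈5/7⌉ of the month.
Days 1–7 hold the 1st Tuesday, 8–14 the 2nd, 15–21 the 3rd, 22–28 the 4th, 29–31 the 5th.
5 is in the range for the 1st.

1st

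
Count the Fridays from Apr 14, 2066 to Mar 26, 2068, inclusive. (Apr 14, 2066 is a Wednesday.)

102

Apr 14, 2066 is a Wednesday; the first Friday on or after it is Apr 16, 2066 (2 days later).
From Apr 16, 2066 to Mar 26, 2068: 259 + 365 + 86 = 710 days (rest of 2066, 2067, to Mar 26, 2068 in 2068).
710 ÷ 7 = 101 full weeks with remainder 3, so 101 more Fridays after the first → 102.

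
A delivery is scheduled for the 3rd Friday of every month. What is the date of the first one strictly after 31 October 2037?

October 2037 starts on a Thursday; its first Friday is the 2nd, so the 3rd Friday is the 16th — 16 October 2037.
That is not after 31 October 2037, so look at November 2037.
November 2037 starts on a Sunday; its first Friday is the 6th, so the 3rd Friday is the 20th — 20 November 2037.

20 November 2037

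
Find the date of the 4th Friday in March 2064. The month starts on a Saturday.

March 2064 begins on a Saturday, so the first Friday is March 7 (6 days later).
The 4th Friday is 3 weeks later: 7 + 21 = 28.

28 March 2064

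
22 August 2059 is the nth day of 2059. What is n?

234

Days in months before August: 31 + 28 + 31 + 30 + 31 + 30 + 31 = 212.
Plus 22 days into August → day 234.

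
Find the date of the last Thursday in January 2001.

January 2001 begins on a Monday, so the first Thursday is January 4 (3 days later).
January 2001 has 31 days. Adding weeks: 4, 11, 18, 25 — the last one ≤ 31 is the 25th.

January 25, 2001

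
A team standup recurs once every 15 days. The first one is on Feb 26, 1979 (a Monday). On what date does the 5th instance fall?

Apr 27, 1979

The 5th occurrence is 4 intervals after the first: 4 × 15 = 60 days after Feb 26, 1979.
Feb has 28 days — 2 days to the end of Feb leaves 58.
Mar has 31 days (27 left).
27 days into Apr → Apr 27, 1979.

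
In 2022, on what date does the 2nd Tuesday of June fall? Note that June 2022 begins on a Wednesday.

June 2022 begins on a Wednesday, so the first Tuesday is June 7 (6 days later).
The 2nd Tuesday is 1 weeks later: 7 + 7 = 14.

June 14, 2022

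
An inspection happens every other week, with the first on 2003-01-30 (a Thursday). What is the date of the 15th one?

2003-08-14

The 15th occurrence is 14 intervals after the first: 14 × 14 = 196 days after 2003-01-30.
January has 31 days — 1 day to the end of January leaves 195.
February has 28 days (167 left).
March has 31 days (136 left).
April has 30 days (106 left).
May has 31 days (75 left).
June has 30 days (45 left).
July has 31 days (14 left).
14 days into August → 2003-08-14.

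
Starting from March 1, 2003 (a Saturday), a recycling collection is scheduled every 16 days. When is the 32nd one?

The 32nd occurrence is 31 intervals after the first: 31 × 16 = 496 days after March 1, 2003.
March has 31 days — 30 days to the end of March leaves 466.
From end of March to end of 2003 is 275 days (191 left).
January has 31 days (160 left).
February has 29 days (131 left).
March has 31 days (100 left).
April has 30 days (70 left).
May has 31 days (39 left).
June has 30 days (9 left).
9 days into July → July 9, 2004.

July 9, 2004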